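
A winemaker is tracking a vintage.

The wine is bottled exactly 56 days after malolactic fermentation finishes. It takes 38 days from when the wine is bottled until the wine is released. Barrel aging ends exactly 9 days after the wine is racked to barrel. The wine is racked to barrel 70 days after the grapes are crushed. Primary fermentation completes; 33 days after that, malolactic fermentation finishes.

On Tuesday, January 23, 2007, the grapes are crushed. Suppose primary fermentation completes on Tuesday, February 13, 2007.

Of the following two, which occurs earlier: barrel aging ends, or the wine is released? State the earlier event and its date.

Barrel aging ends — Thursday, April 12, 2007

The grapes are crushed: Jan 23, 2007.
The wine is racked to barrel: Jan 23, 2007 + 70 days = Apr 3, 2007.
Barrel aging ends: Apr 3, 2007 + 9 days = Apr 12, 2007.
Primary fermentation completes: Feb 13, 2007.
Malolactic fermentation finishes: Feb 13, 2007 + 33 days = Mar 18, 2007.
The wine is bottled: Mar 18, 2007 + 56 days = May 13, 2007.
The wine is released: May 13, 2007 + 38 days = Jun 20, 2007.
Comparing: barrel aging ends on Apr 12, 2007 vs the wine is released on Jun 20, 2007. Earlier: barrel aging ends.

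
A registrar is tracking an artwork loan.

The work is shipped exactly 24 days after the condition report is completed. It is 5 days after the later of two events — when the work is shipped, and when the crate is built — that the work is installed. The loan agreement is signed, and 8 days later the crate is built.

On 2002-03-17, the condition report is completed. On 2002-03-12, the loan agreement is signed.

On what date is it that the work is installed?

2002-04-15

The condition report is completed: Mar 17, 2002.
The work is shipped: Mar 17, 2002 + 24 days = Apr 10, 2002.
The loan agreement is signed: Mar 12, 2002.
The crate is built: Mar 12, 2002 + 8 days = Mar 20, 2002.
Both prerequisites met — the work is shipped (Apr 10, 2002), the crate is built (Mar 20, 2002); the later is Apr 10, 2002.
The work is installed: Apr 10, 2002 + 5 days = Apr 15, 2002.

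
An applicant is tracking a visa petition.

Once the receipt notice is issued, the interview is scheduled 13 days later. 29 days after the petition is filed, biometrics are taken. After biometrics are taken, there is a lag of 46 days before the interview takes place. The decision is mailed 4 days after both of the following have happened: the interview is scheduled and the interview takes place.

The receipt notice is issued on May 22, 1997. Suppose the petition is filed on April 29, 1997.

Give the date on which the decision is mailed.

July 17, 1997

The receipt notice is issued: May 22, 1997.
The interview is scheduled: May 22, 1997 + 13 days = Jun 4, 1997.
The petition is filed: Apr 29, 1997.
Biometrics are taken: Apr 29, 1997 + 29 days = May 28, 1997.
The interview takes place: May 28, 1997 + 46 days = Jul 13, 1997.
Both prerequisites met — the interview is scheduled (Jun 4, 1997), the interview takes place (Jul 13, 1997); the later is Jul 13, 1997.
The decision is mailed: Jul 13, 1997 + 4 days = Jul 17, 1997.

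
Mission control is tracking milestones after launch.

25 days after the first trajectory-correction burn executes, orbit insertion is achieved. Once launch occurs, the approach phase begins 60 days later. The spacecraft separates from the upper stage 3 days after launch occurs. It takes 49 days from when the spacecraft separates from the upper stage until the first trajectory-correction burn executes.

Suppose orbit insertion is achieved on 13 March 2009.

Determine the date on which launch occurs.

26 December 2008

Orbit insertion is achieved: Mar 13, 2009.
The first trajectory-correction burn executes: Mar 13, 2009 − 25 days = Feb 16, 2009.
The spacecraft separates from the upper stage: Feb 16, 2009 − 49 days = Dec 29, 2008.
Launch occurs: Dec 29, 2008 − 3 days = Dec 26, 2008.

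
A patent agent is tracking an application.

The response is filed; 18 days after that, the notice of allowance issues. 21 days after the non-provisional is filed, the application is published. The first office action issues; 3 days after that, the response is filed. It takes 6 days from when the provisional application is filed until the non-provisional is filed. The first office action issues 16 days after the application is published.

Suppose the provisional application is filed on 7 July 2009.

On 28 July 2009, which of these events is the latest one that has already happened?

The provisional application is filed: Jul 7, 2009.
The non-provisional is filed: Jul 7, 2009 + 6 days = Jul 13, 2009.
The application is published: Jul 13, 2009 + 21 days = Aug 3, 2009.
The first office action issues: Aug 3, 2009 + 16 days = Aug 19, 2009.
The response is filed: Aug 19, 2009 + 3 days = Aug 22, 2009.
The notice of allowance issues: Aug 22, 2009 + 18 days = Sep 9, 2009.
Jul 28, 2009 falls between when the non-provisional is filed (Jul 13, 2009) and when the application is published (Aug 3, 2009).

The non-provisional is filed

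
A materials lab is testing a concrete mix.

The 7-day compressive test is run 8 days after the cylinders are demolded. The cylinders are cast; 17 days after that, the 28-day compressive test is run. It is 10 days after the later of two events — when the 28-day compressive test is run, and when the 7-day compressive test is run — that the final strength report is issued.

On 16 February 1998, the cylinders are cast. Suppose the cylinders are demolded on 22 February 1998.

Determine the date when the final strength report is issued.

The cylinders are cast: Feb 16, 1998.
The 28-day compressive test is run: Feb 16, 1998 + 17 days = Mar 5, 1998.
The cylinders are demolded: Feb 22, 1998.
The 7-day compressive test is run: Feb 22, 1998 + 8 days = Mar 2, 1998.
Both prerequisites met — the 28-day compressive test is run (Mar 5, 1998), the 7-day compressive test is run (Mar 2, 1998); the later is Mar 5, 1998.
The final strength report is issued: Mar 5, 1998 + 10 days = Mar 15, 1998.

15 March 1998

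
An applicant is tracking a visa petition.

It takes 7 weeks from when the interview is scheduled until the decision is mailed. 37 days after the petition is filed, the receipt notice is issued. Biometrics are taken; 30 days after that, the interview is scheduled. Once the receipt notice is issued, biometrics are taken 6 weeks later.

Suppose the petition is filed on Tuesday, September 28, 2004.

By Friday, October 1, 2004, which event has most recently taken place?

The petition is filed: Sep 28, 2004.
The receipt notice is issued: Sep 28, 2004 + 37 days = Nov 4, 2004.
Biometrics are taken: Nov 4, 2004 + 6 weeks = Dec 16, 2004.
The interview is scheduled: Dec 16, 2004 + 30 days = Jan 15, 2005.
The decision is mailed: Jan 15, 2005 + 7 weeks = Mar 5, 2005.
Oct 1, 2004 falls between when the petition is filed (Sep 28, 2004) and when the receipt notice is issued (Nov 4, 2004).

The petition is filed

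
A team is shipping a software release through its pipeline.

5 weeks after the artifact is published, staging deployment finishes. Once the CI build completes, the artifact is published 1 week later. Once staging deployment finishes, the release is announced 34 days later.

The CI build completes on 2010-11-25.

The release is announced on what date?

2011-02-09

The CI build completes: Nov 25, 2010.
The artifact is published: Nov 25, 2010 + 1 week = Dec 2, 2010.
Staging deployment finishes: Dec 2, 2010 + 5 weeks = Jan 6, 2011.
The release is announced: Jan 6, 2011 + 34 days = Feb 9, 2011.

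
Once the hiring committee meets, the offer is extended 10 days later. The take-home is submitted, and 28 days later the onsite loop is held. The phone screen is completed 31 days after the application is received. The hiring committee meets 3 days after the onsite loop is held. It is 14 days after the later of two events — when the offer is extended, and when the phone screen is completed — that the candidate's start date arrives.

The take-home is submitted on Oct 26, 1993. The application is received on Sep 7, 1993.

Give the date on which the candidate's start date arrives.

The take-home is submitted: Oct 26, 1993.
The onsite loop is held: Oct 26, 1993 + 28 days = Nov 23, 1993.
The hiring committee meets: Nov 23, 1993 + 3 days = Nov 26, 1993.
The offer is extended: Nov 26, 1993 + 10 days = Dec 6, 1993.
The application is received: Sep 7, 1993.
The phone screen is completed: Sep 7, 1993 + 31 days = Oct 8, 1993.
Both prerequisites met — the offer is extended (Dec 6, 1993), the phone screen is completed (Oct 8, 1993); the later is Dec 6, 1993.
The candidate's start date arrives: Dec 6, 1993 + 14 days = Dec 20, 1993.

Dec 20, 1993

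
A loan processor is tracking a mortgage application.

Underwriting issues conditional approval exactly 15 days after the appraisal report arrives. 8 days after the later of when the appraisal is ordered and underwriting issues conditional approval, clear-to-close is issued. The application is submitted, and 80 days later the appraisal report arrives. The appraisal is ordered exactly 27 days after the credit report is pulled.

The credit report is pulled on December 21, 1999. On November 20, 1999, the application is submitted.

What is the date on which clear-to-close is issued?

March 2, 2000

The credit report is pulled: Dec 21, 1999.
The appraisal is ordered: Dec 21, 1999 + 27 days = Jan 17, 2000.
The application is submitted: Nov 20, 1999.
The appraisal report arrives: Nov 20, 1999 + 80 days = Feb 8, 2000.
Underwriting issues conditional approval: Feb 8, 2000 + 15 days = Feb 23, 2000.
Both prerequisites met — the appraisal is ordered (Jan 17, 2000), underwriting issues conditional approval (Feb 23, 2000); the later is Feb 23, 2000.
Clear-to-close is issued: Feb 23, 2000 + 8 days = Mar 2, 2000.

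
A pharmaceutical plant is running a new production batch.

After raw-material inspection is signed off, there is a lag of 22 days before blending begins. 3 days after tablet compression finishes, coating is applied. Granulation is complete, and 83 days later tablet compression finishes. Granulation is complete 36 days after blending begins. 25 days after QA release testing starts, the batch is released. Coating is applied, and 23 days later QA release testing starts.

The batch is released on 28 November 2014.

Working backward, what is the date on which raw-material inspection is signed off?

The batch is released: Nov 28, 2014.
QA release testing starts: Nov 28, 2014 − 25 days = Nov 3, 2014.
Coating is applied: Nov 3, 2014 − 23 days = Oct 11, 2014.
Tablet compression finishes: Oct 11, 2014 − 3 days = Oct 8, 2014.
Granulation is complete: Oct 8, 2014 − 83 days = Jul 17, 2014.
Blending begins: Jul 17, 2014 − 36 days = Jun 11, 2014.
Raw-material inspection is signed off: Jun 11, 2014 − 22 days = May 20, 2014.

20 May 2014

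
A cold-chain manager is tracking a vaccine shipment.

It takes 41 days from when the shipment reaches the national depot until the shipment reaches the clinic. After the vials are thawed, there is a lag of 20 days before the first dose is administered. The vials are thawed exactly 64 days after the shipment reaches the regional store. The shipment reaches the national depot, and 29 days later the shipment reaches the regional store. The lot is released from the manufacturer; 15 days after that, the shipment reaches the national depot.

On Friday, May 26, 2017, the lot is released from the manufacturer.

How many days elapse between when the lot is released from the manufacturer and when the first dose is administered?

Causal path: the lot is released from the manufacturer → the shipment reaches the national depot → the shipment reaches the regional store → the vials are thawed → the first dose is administered.
Total delay along the path: 15 + 29 + 64 + 20 = 128 days.

128 days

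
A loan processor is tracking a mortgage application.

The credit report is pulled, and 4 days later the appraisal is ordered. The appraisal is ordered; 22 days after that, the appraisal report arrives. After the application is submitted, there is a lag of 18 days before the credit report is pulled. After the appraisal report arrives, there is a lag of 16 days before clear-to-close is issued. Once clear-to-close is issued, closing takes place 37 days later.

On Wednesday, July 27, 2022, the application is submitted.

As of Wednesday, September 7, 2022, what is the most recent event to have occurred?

The appraisal is ordered

The application is submitted: Jul 27, 2022.
The credit report is pulled: Jul 27, 2022 + 18 days = Aug 14, 2022.
The appraisal is ordered: Aug 14, 2022 + 4 days = Aug 18, 2022.
The appraisal report arrives: Aug 18, 2022 + 22 days = Sep 9, 2022.
Clear-to-close is issued: Sep 9, 2022 + 16 days = Sep 25, 2022.
Closing takes place: Sep 25, 2022 + 37 days = Nov 1, 2022.
Sep 7, 2022 falls between when the appraisal is ordered (Aug 18, 2022) and when the appraisal report arrives (Sep 9, 2022).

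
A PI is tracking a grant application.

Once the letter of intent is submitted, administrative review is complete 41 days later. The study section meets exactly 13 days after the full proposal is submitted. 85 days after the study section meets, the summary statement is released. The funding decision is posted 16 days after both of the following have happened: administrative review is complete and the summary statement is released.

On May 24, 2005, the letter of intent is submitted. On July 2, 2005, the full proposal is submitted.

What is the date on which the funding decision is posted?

The letter of intent is submitted: May 24, 2005.
Administrative review is complete: May 24, 2005 + 41 days = Jul 4, 2005.
The full proposal is submitted: Jul 2, 2005.
The study section meets: Jul 2, 2005 + 13 days = Jul 15, 2005.
The summary statement is released: Jul 15, 2005 + 85 days = Oct 8, 2005.
Both prerequisites met — administrative review is complete (Jul 4, 2005), the summary statement is released (Oct 8, 2005); the later is Oct 8, 2005.
The funding decision is posted: Oct 8, 2005 + 16 days = Oct 24, 2005.

October 24, 2005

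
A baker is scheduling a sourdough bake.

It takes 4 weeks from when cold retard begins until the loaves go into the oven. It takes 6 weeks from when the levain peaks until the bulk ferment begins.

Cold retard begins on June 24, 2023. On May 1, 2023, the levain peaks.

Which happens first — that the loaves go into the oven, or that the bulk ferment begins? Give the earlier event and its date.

The bulk ferment begins — June 12, 2023

Cold retard begins: Jun 24, 2023.
The loaves go into the oven: Jun 24, 2023 + 4 weeks = Jul 22, 2023.
The levain peaks: May 1, 2023.
The bulk ferment begins: May 1, 2023 + 6 weeks = Jun 12, 2023.
Comparing: the loaves go into the oven on Jul 22, 2023 vs the bulk ferment begins on Jun 12, 2023. Earlier: the bulk ferment begins.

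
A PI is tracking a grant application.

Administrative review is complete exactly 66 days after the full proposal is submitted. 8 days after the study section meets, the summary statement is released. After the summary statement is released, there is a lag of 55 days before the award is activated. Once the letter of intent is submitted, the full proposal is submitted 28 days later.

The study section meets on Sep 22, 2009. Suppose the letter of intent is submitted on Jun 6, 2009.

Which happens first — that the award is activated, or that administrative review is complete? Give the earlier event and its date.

The study section meets: Sep 22, 2009.
The summary statement is released: Sep 22, 2009 + 8 days = Sep 30, 2009.
The award is activated: Sep 30, 2009 + 55 days = Nov 24, 2009.
The letter of intent is submitted: Jun 6, 2009.
The full proposal is submitted: Jun 6, 2009 + 28 days = Jul 4, 2009.
Administrative review is complete: Jul 4, 2009 + 66 days = Sep 8, 2009.
Comparing: the award is activated on Nov 24, 2009 vs administrative review is complete on Sep 8, 2009. Earlier: administrative review is complete.

Administrative review is complete — Sep 8, 2009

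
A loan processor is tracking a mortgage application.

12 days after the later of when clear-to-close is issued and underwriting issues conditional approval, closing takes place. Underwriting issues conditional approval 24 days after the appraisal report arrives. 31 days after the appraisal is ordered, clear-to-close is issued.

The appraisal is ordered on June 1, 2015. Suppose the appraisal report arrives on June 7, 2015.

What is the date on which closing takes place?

July 14, 2015

The appraisal is ordered: Jun 1, 2015.
Clear-to-close is issued: Jun 1, 2015 + 31 days = Jul 2, 2015.
The appraisal report arrives: Jun 7, 2015.
Underwriting issues conditional approval: Jun 7, 2015 + 24 days = Jul 1, 2015.
Both prerequisites met — clear-to-close is issued (Jul 2, 2015), underwriting issues conditional approval (Jul 1, 2015); the later is Jul 2, 2015.
Closing takes place: Jul 2, 2015 + 12 days = Jul 14, 2015.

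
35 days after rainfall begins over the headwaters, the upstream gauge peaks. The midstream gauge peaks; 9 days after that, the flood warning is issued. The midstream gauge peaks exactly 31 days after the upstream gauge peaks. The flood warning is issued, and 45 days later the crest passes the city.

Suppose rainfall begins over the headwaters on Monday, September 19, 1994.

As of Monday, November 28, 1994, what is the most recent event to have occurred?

Rainfall begins over the headwaters: Sep 19, 1994.
The upstream gauge peaks: Sep 19, 1994 + 35 days = Oct 24, 1994.
The midstream gauge peaks: Oct 24, 1994 + 31 days = Nov 24, 1994.
The flood warning is issued: Nov 24, 1994 + 9 days = Dec 3, 1994.
The crest passes the city: Dec 3, 1994 + 45 days = Jan 17, 1995.
Nov 28, 1994 falls between when the midstream gauge peaks (Nov 24, 1994) and when the flood warning is issued (Dec 3, 1994).

The midstream gauge peaks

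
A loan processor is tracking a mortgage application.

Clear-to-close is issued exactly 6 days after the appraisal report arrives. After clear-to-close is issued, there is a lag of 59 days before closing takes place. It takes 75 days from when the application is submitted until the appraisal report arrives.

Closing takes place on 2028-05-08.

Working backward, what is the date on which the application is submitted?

2027-12-20

Closing takes place: May 8, 2028.
Clear-to-close is issued: May 8, 2028 − 59 days = Mar 10, 2028.
The appraisal report arrives: Mar 10, 2028 − 6 days = Mar 4, 2028.
The application is submitted: Mar 4, 2028 − 75 days = Dec 20, 2027.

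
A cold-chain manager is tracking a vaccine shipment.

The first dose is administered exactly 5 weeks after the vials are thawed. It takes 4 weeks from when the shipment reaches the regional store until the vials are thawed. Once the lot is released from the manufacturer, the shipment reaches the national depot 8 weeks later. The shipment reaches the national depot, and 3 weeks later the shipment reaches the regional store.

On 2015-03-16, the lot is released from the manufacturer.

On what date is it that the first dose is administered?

The lot is released from the manufacturer: Mar 16, 2015.
The shipment reaches the national depot: Mar 16, 2015 + 8 weeks = May 11, 2015.
The shipment reaches the regional store: May 11, 2015 + 3 weeks = Jun 1, 2015.
The vials are thawed: Jun 1, 2015 + 4 weeks = Jun 29, 2015.
The first dose is administered: Jun 29, 2015 + 5 weeks = Aug 3, 2015.

2015-08-03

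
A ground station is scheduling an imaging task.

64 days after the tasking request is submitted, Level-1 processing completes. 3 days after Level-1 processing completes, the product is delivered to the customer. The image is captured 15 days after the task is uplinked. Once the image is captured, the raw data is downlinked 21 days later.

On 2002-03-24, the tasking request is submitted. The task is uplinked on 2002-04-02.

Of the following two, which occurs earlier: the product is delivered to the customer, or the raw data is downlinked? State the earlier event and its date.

The tasking request is submitted: Mar 24, 2002.
Level-1 processing completes: Mar 24, 2002 + 64 days = May 27, 2002.
The product is delivered to the customer: May 27, 2002 + 3 days = May 30, 2002.
The task is uplinked: Apr 2, 2002.
The image is captured: Apr 2, 2002 + 15 days = Apr 17, 2002.
The raw data is downlinked: Apr 17, 2002 + 21 days = May 8, 2002.
Comparing: the product is delivered to the customer on May 30, 2002 vs the raw data is downlinked on May 8, 2002. Earlier: the raw data is downlinked.

The raw data is downlinked — 2002-05-08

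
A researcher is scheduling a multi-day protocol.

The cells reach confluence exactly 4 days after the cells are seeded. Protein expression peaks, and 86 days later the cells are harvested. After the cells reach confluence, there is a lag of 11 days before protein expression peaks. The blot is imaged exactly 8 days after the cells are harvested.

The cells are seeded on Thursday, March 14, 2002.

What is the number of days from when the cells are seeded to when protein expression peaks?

Causal path: the cells are seeded → the cells reach confluence → protein expression peaks.
Total delay along the path: 4 + 11 = 15 days.

15 days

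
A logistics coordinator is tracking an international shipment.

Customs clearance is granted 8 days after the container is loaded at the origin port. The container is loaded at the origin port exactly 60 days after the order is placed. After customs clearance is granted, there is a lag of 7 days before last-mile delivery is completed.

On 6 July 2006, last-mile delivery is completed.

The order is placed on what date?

22 April 2006

Last-mile delivery is completed: Jul 6, 2006.
Customs clearance is granted: Jul 6, 2006 − 7 days = Jun 29, 2006.
The container is loaded at the origin port: Jun 29, 2006 − 8 days = Jun 21, 2006.
The order is placed: Jun 21, 2006 − 60 days = Apr 22, 2006.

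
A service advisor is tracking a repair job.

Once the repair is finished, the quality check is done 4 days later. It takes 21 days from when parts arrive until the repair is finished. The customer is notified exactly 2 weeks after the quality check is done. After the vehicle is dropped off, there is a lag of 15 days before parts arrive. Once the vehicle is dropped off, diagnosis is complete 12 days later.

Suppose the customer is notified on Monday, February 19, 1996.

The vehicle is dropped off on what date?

The customer is notified: Feb 19, 1996.
The quality check is done: Feb 19, 1996 − 2 weeks = Feb 5, 1996.
The repair is finished: Feb 5, 1996 − 4 days = Feb 1, 1996.
Parts arrive: Feb 1, 1996 − 21 days = Jan 11, 1996.
The vehicle is dropped off: Jan 11, 1996 − 15 days = Dec 27, 1995.

Wednesday, December 27, 1995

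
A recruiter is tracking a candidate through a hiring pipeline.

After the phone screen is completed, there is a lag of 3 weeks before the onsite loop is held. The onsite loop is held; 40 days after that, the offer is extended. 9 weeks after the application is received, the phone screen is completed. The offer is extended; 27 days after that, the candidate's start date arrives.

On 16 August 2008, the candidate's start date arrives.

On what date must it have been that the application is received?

18 March 2008

The candidate's start date arrives: Aug 16, 2008.
The offer is extended: Aug 16, 2008 − 27 days = Jul 20, 2008.
The onsite loop is held: Jul 20, 2008 − 40 days = Jun 10, 2008.
The phone screen is completed: Jun 10, 2008 − 3 weeks = May 20, 2008.
The application is received: May 20, 2008 − 9 weeks = Mar 18, 2008.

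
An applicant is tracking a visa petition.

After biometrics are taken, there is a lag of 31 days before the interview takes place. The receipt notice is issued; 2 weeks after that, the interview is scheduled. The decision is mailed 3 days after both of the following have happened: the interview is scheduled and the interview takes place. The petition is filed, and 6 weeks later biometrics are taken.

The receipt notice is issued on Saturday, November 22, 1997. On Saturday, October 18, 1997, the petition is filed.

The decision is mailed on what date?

Friday, January 2, 1998

The receipt notice is issued: Nov 22, 1997.
The interview is scheduled: Nov 22, 1997 + 2 weeks = Dec 6, 1997.
The petition is filed: Oct 18, 1997.
Biometrics are taken: Oct 18, 1997 + 6 weeks = Nov 29, 1997.
The interview takes place: Nov 29, 1997 + 31 days = Dec 30, 1997.
Both prerequisites met — the interview is scheduled (Dec 6, 1997), the interview takes place (Dec 30, 1997); the later is Dec 30, 1997.
The decision is mailed: Dec 30, 1997 + 3 days = Jan 2, 1998.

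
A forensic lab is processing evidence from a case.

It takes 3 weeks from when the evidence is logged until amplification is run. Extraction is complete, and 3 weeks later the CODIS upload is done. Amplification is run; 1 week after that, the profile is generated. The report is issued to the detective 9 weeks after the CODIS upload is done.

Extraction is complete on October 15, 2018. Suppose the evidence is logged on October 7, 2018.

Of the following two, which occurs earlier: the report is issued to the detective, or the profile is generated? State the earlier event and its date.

Extraction is complete: Oct 15, 2018.
The CODIS upload is done: Oct 15, 2018 + 3 weeks = Nov 5, 2018.
The report is issued to the detective: Nov 5, 2018 + 9 weeks = Jan 7, 2019.
The evidence is logged: Oct 7, 2018.
Amplification is run: Oct 7, 2018 + 3 weeks = Oct 28, 2018.
The profile is generated: Oct 28, 2018 + 1 week = Nov 4, 2018.
Comparing: the report is issued to the detective on Jan 7, 2019 vs the profile is generated on Nov 4, 2018. Earlier: the profile is generated.

The profile is generated — November 4, 2018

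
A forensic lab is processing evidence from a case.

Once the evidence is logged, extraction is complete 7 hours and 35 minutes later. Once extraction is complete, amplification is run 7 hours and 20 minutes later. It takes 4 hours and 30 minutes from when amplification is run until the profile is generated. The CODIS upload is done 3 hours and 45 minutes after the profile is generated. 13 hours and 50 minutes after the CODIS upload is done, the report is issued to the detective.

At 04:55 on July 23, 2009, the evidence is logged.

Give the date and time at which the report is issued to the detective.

The evidence is logged: 04:55 Jul 23, 2009.
Extraction is complete: 04:55 Jul 23, 2009 + 7h35m = 12:30 Jul 23, 2009.
Amplification is run: 12:30 Jul 23, 2009 + 7h20m = 19:50 Jul 23, 2009.
The profile is generated: 19:50 Jul 23, 2009 + 4h30m = 00:20 Jul 24, 2009.
The CODIS upload is done: 00:20 Jul 24, 2009 + 3h45m = 04:05 Jul 24, 2009.
The report is issued to the detective: 04:05 Jul 24, 2009 + 13h50m = 17:55 Jul 24, 2009.

17:55 on July 24, 2009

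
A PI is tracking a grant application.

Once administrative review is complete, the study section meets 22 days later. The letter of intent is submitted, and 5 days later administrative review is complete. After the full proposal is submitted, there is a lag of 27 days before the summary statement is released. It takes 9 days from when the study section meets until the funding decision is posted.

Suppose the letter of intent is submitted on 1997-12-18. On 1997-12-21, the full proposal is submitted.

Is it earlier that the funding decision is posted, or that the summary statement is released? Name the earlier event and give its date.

The summary statement is released — 1998-01-17

The letter of intent is submitted: Dec 18, 1997.
Administrative review is complete: Dec 18, 1997 + 5 days = Dec 23, 1997.
The study section meets: Dec 23, 1997 + 22 days = Jan 14, 1998.
The funding decision is posted: Jan 14, 1998 + 9 days = Jan 23, 1998.
The full proposal is submitted: Dec 21, 1997.
The summary statement is released: Dec 21, 1997 + 27 days = Jan 17, 1998.
Comparing: the funding decision is posted on Jan 23, 1998 vs the summary statement is released on Jan 17, 1998. Earlier: the summary statement is released.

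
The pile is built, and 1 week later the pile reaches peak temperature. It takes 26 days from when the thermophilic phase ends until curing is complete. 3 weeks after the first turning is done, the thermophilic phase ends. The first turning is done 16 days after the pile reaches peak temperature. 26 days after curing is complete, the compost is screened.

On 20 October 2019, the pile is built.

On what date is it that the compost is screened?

24 January 2020

The pile is built: Oct 20, 2019.
The pile reaches peak temperature: Oct 20, 2019 + 1 week = Oct 27, 2019.
The first turning is done: Oct 27, 2019 + 16 days = Nov 12, 2019.
The thermophilic phase ends: Nov 12, 2019 + 3 weeks = Dec 3, 2019.
Curing is complete: Dec 3, 2019 + 26 days = Dec 29, 2019.
The compost is screened: Dec 29, 2019 + 26 days = Jan 24, 2020.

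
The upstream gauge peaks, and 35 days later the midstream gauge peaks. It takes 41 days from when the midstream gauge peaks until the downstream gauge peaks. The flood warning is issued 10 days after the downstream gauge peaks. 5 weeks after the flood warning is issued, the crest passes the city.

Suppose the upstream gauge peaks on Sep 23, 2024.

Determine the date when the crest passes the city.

Jan 22, 2025

The upstream gauge peaks: Sep 23, 2024.
The midstream gauge peaks: Sep 23, 2024 + 35 days = Oct 28, 2024.
The downstream gauge peaks: Oct 28, 2024 + 41 days = Dec 8, 2024.
The flood warning is issued: Dec 8, 2024 + 10 days = Dec 18, 2024.
The crest passes the city: Dec 18, 2024 + 5 weeks = Jan 22, 2025.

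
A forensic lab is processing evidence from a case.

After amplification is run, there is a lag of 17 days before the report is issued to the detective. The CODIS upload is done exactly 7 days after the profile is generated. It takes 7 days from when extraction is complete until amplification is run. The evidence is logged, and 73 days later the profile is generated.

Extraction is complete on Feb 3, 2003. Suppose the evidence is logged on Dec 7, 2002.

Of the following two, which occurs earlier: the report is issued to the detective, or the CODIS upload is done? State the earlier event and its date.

Extraction is complete: Feb 3, 2003.
Amplification is run: Feb 3, 2003 + 7 days = Feb 10, 2003.
The report is issued to the detective: Feb 10, 2003 + 17 days = Feb 27, 2003.
The evidence is logged: Dec 7, 2002.
The profile is generated: Dec 7, 2002 + 73 days = Feb 18, 2003.
The CODIS upload is done: Feb 18, 2003 + 7 days = Feb 25, 2003.
Comparing: the report is issued to the detective on Feb 27, 2003 vs the CODIS upload is done on Feb 25, 2003. Earlier: the CODIS upload is done.

The CODIS upload is done — Feb 25, 2003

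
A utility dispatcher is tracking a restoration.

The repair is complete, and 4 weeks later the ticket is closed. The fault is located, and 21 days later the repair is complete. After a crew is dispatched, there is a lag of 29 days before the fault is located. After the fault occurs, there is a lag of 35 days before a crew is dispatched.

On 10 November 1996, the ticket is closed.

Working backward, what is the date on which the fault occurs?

The ticket is closed: Nov 10, 1996.
The repair is complete: Nov 10, 1996 − 4 weeks = Oct 13, 1996.
The fault is located: Oct 13, 1996 − 21 days = Sep 22, 1996.
A crew is dispatched: Sep 22, 1996 − 29 days = Aug 24, 1996.
The fault occurs: Aug 24, 1996 − 35 days = Jul 20, 1996.

20 July 1996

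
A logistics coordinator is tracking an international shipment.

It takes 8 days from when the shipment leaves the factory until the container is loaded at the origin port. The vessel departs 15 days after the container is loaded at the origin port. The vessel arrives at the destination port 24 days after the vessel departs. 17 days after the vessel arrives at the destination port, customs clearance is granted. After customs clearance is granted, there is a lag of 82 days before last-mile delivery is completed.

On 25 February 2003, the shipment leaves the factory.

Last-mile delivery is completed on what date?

21 July 2003

The shipment leaves the factory: Feb 25, 2003.
The container is loaded at the origin port: Feb 25, 2003 + 8 days = Mar 5, 2003.
The vessel departs: Mar 5, 2003 + 15 days = Mar 20, 2003.
The vessel arrives at the destination port: Mar 20, 2003 + 24 days = Apr 13, 2003.
Customs clearance is granted: Apr 13, 2003 + 17 days = Apr 30, 2003.
Last-mile delivery is completed: Apr 30, 2003 + 82 days = Jul 21, 2003.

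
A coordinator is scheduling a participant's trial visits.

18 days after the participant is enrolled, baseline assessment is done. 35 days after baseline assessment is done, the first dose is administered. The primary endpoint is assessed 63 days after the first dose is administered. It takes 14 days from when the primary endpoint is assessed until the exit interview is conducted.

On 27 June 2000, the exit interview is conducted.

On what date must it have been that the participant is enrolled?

18 February 2000

The exit interview is conducted: Jun 27, 2000.
The primary endpoint is assessed: Jun 27, 2000 − 14 days = Jun 13, 2000.
The first dose is administered: Jun 13, 2000 − 63 days = Apr 11, 2000.
Baseline assessment is done: Apr 11, 2000 − 35 days = Mar 7, 2000.
The participant is enrolled: Mar 7, 2000 − 18 days = Feb 18, 2000.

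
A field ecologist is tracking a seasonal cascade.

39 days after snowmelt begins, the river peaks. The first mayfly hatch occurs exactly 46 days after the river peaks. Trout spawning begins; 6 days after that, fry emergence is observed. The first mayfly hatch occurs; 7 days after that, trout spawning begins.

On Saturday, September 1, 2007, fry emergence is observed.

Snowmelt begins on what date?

Fry emergence is observed: Sep 1, 2007.
Trout spawning begins: Sep 1, 2007 − 6 days = Aug 26, 2007.
The first mayfly hatch occurs: Aug 26, 2007 − 7 days = Aug 19, 2007.
The river peaks: Aug 19, 2007 − 46 days = Jul 4, 2007.
Snowmelt begins: Jul 4, 2007 − 39 days = May 26, 2007.

Saturday, May 26, 2007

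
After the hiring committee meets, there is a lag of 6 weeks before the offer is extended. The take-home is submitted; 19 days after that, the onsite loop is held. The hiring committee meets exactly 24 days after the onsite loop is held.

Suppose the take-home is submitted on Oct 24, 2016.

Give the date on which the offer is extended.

Jan 17, 2017

The take-home is submitted: Oct 24, 2016.
The onsite loop is held: Oct 24, 2016 + 19 days = Nov 12, 2016.
The hiring committee meets: Nov 12, 2016 + 24 days = Dec 6, 2016.
The offer is extended: Dec 6, 2016 + 6 weeks = Jan 17, 2017.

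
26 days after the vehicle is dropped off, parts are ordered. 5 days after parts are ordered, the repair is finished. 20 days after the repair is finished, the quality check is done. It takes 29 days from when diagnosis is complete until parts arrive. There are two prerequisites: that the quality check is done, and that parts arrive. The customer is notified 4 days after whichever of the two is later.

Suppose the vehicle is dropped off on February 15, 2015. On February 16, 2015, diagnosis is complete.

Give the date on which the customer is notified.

The vehicle is dropped off: Feb 15, 2015.
Parts are ordered: Feb 15, 2015 + 26 days = Mar 13, 2015.
The repair is finished: Mar 13, 2015 + 5 days = Mar 18, 2015.
The quality check is done: Mar 18, 2015 + 20 days = Apr 7, 2015.
Diagnosis is complete: Feb 16, 2015.
Parts arrive: Feb 16, 2015 + 29 days = Mar 17, 2015.
Both prerequisites met — the quality check is done (Apr 7, 2015), parts arrive (Mar 17, 2015); the later is Apr 7, 2015.
The customer is notified: Apr 7, 2015 + 4 days = Apr 11, 2015.

April 11, 2015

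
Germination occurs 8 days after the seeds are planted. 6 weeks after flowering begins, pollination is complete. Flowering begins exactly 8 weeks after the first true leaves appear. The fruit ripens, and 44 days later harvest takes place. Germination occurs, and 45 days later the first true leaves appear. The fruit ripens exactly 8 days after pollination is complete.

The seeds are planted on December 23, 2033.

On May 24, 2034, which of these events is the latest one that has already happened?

Pollination is complete

The seeds are planted: Dec 23, 2033.
Germination occurs: Dec 23, 2033 + 8 days = Dec 31, 2033.
The first true leaves appear: Dec 31, 2033 + 45 days = Feb 14, 2034.
Flowering begins: Feb 14, 2034 + 8 weeks = Apr 11, 2034.
Pollination is complete: Apr 11, 2034 + 6 weeks = May 23, 2034.
The fruit ripens: May 23, 2034 + 8 days = May 31, 2034.
Harvest takes place: May 31, 2034 + 44 days = Jul 14, 2034.
May 24, 2034 falls between when pollination is complete (May 23, 2034) and when the fruit ripens (May 31, 2034).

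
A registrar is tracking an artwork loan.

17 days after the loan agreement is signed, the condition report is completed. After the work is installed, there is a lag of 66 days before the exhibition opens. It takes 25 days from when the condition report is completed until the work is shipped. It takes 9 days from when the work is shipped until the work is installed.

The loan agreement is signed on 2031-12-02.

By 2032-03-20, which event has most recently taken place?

The loan agreement is signed: Dec 2, 2031.
The condition report is completed: Dec 2, 2031 + 17 days = Dec 19, 2031.
The work is shipped: Dec 19, 2031 + 25 days = Jan 13, 2032.
The work is installed: Jan 13, 2032 + 9 days = Jan 22, 2032.
The exhibition opens: Jan 22, 2032 + 66 days = Mar 28, 2032.
Mar 20, 2032 falls between when the work is installed (Jan 22, 2032) and when the exhibition opens (Mar 28, 2032).

The work is installed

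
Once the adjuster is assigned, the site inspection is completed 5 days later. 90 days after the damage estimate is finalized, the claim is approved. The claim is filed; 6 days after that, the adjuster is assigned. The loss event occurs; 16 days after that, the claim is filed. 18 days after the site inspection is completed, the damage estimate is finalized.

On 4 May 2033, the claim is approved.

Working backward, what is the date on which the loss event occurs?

The claim is approved: May 4, 2033.
The damage estimate is finalized: May 4, 2033 − 90 days = Feb 3, 2033.
The site inspection is completed: Feb 3, 2033 − 18 days = Jan 16, 2033.
The adjuster is assigned: Jan 16, 2033 − 5 days = Jan 11, 2033.
The claim is filed: Jan 11, 2033 − 6 days = Jan 5, 2033.
The loss event occurs: Jan 5, 2033 − 16 days = Dec 20, 2032.

20 December 2032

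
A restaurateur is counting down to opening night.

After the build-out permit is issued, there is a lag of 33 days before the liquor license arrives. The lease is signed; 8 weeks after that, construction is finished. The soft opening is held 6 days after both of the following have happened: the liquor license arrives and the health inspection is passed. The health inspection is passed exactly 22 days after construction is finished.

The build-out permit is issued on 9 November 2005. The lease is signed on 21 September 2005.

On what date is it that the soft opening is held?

18 December 2005

The build-out permit is issued: Nov 9, 2005.
The liquor license arrives: Nov 9, 2005 + 33 days = Dec 12, 2005.
The lease is signed: Sep 21, 2005.
Construction is finished: Sep 21, 2005 + 8 weeks = Nov 16, 2005.
The health inspection is passed: Nov 16, 2005 + 22 days = Dec 8, 2005.
Both prerequisites met — the liquor license arrives (Dec 12, 2005), the health inspection is passed (Dec 8, 2005); the later is Dec 12, 2005.
The soft opening is held: Dec 12, 2005 + 6 days = Dec 18, 2005.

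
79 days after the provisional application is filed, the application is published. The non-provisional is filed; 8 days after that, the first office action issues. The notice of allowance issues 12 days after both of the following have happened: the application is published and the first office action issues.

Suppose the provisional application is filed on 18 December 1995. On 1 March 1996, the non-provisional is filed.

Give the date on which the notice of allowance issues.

The provisional application is filed: Dec 18, 1995.
The application is published: Dec 18, 1995 + 79 days = Mar 6, 1996.
The non-provisional is filed: Mar 1, 1996.
The first office action issues: Mar 1, 1996 + 8 days = Mar 9, 1996.
Both prerequisites met — the application is published (Mar 6, 1996), the first office action issues (Mar 9, 1996); the later is Mar 9, 1996.
The notice of allowance issues: Mar 9, 1996 + 12 days = Mar 21, 1996.

21 March 1996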